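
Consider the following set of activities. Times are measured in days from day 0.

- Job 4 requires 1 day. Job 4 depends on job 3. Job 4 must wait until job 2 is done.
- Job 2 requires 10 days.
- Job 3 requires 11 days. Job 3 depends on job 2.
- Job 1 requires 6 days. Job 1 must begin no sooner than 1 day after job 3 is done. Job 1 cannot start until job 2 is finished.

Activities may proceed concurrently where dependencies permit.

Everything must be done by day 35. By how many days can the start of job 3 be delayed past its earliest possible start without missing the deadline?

Job 2 can start immediately at day 0; it finishes at day 10.
Job 3 cannot begin until job 2 (finishes day 10). It runs from day 10 to 10 + 11 = day 21.

Working backward from the deadline:
Job 1 must finish by day 35; it takes 6 days, so it must start by 35 − 6 = day 29.
Nothing follows job 4; the deadline of day 35 is its only limit. It must start by 35 − 1 = day 34.
Job 3 must finish in time for job 1 (must start by day 29, minus 1-day gap → day 28); job 4 (must start by day 34). The tightest is day 28, so job 3 must start by 28 − 11 = day 17.
So job 3 can start as early as day 10 and as late as day 17, giving 17 − 10 = 7 days of slack.

7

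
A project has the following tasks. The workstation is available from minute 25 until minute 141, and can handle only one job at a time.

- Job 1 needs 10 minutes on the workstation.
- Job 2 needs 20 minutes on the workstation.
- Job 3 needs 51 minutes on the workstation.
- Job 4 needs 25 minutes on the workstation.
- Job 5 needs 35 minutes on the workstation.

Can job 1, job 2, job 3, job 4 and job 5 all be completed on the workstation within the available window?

The workstation window is 141 − 25 = 116 minutes.
Running back to back, the jobs need 10 + 20 + 51 + 25 + 35 = 141 minutes on the workstation.
Since 141 > 116, they cannot all fit.

No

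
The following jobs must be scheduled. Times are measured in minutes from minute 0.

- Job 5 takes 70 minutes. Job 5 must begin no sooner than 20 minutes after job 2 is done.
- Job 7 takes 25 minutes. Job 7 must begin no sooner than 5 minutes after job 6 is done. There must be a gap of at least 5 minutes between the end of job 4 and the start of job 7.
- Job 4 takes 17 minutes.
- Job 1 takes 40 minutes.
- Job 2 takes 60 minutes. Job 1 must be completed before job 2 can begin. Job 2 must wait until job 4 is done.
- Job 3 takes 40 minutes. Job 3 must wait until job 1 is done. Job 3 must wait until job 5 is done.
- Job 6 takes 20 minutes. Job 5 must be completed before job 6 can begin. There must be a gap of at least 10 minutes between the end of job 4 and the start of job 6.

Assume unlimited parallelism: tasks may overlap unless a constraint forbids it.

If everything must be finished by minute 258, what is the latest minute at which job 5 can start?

138

Job 3 has no dependents, so it just needs to finish by minute 258. Starting by 258 − 40 = minute 218 achieves that.
Nothing follows job 7; the deadline of minute 258 is its only limit. It must start by 258 − 25 = minute 233.
Job 6 must finish before job 7 (must start by minute 233, minus 5-minute gap → minute 228). With a 20-minute duration, job 6 must start by 228 − 20 = minute 208.
Job 5 must finish in time for job 3 (must start by minute 218); job 6 (must start by minute 208). The tightest is minute 208, so job 5 must start by 208 − 70 = minute 138.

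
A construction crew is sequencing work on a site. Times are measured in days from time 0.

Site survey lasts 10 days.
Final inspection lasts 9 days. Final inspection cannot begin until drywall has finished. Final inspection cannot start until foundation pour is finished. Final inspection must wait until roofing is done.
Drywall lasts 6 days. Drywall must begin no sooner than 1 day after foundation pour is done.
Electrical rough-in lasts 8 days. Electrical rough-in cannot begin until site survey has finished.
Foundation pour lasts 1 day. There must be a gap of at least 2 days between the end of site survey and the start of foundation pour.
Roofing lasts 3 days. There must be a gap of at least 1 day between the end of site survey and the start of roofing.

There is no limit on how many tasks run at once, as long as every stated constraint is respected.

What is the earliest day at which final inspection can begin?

Site survey can start immediately at day 0; it finishes at day 10.
Roofing cannot begin until site survey (finishes day 10, plus 1-day gap → day 11). It runs from day 11 to 11 + 3 = day 14.
Foundation pour waits on site survey (finishes day 10, plus 2-day gap → day 12), so it starts at day 12 and finishes at 12 + 1 = day 13.
After foundation pour (finishes day 13, plus 1-day gap → day 14), drywall can start at day 14 and finishes at day 20.
Final inspection waits on drywall (finishes day 20); foundation pour (finishes day 13); roofing (finishes day 14). The latest of these is day 20, which is the earliest final inspection can start.

20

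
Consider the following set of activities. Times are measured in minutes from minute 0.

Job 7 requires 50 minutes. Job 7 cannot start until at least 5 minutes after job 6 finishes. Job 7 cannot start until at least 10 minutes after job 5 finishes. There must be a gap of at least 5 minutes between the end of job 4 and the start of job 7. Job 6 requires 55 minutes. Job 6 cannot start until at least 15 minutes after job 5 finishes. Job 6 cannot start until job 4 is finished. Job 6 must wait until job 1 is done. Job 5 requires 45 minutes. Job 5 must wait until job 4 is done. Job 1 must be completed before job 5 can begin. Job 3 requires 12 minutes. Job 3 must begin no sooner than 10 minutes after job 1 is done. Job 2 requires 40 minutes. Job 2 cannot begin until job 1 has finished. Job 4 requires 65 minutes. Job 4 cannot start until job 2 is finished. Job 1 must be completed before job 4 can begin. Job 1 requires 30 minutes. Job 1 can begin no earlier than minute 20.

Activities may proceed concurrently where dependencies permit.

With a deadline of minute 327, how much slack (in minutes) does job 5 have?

2

After its own release at minute 20, job 1 can start at minute 20 and finishes at minute 50.
Job 2 cannot begin until job 1 (finishes minute 50). It runs from minute 50 to 50 + 40 = minute 90.
Job 4 needs all of job 2 (finishes minute 90); job 1 (finishes minute 50). That puts its earliest start at minute 90; it finishes at 90 + 65 = minute 155.
Job 5 cannot start until job 4 (finishes minute 155); job 1 (finishes minute 50). The controlling bound is minute 155, so job 5 finishes at 155 + 45 = minute 200.

Working backward from the deadline:
Job 7 must finish by minute 327; it takes 50 minutes, so it must start by 327 − 50 = minute 277.
Job 6 must finish before job 7 (must start by minute 277, minus 5-minute gap → minute 272). With a 55-minute duration, job 6 must start by 272 − 55 = minute 217.
For job 5: job 6 (must start by minute 217, minus 15-minute gap → minute 202); job 7 (must start by minute 277, minus 10-minute gap → minute 267). The most restrictive is minute 202; with a 45-minute duration, job 5 must start by minute 157.
So job 5 can start as early as minute 155 and as late as minute 157, giving 157 − 155 = 2 minutes of slack.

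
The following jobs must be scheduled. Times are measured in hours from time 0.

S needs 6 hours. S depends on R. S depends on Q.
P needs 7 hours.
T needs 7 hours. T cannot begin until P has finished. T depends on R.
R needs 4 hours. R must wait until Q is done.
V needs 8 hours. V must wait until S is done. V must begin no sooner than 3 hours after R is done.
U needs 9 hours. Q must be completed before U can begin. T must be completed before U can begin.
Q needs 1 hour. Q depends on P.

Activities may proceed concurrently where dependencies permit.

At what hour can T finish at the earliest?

19

Nothing blocks P, so it runs from hour 0 to hour 7.
Q waits on P (finishes hour 7), so it starts at hour 7 and finishes at 7 + 1 = hour 8.
After Q (finishes hour 8), R can start at hour 8 and finishes at hour 12.
T has to wait for P (finishes hour 7); R (finishes hour 12). The latest of these is hour 12, so T runs hour 12 to 12 + 7 = hour 19.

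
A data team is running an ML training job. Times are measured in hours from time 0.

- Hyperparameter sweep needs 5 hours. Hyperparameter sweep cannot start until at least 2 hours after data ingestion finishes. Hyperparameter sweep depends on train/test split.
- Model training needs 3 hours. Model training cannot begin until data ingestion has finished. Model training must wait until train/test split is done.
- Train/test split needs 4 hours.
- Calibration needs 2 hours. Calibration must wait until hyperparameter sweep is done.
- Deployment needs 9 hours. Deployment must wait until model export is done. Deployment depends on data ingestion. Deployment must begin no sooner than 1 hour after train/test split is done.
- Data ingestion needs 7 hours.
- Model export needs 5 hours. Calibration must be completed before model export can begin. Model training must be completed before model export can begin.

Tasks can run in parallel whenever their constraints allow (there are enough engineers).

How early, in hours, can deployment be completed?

30

Nothing blocks train/test split, so it runs from hour 0 to hour 4.
Data ingestion has no prerequisites, so it starts at hour 0 and finishes at hour 7.
Model training needs all of data ingestion (finishes hour 7); train/test split (finishes hour 4). That puts its earliest start at hour 7; it finishes at 7 + 3 = hour 10.
For hyperparameter sweep: data ingestion (finishes hour 7, plus 2-hour gap → hour 9); train/test split (finishes hour 4). Taking the maximum gives a start of hour 9, and it finishes at 9 + 5 = hour 14.
After hyperparameter sweep (finishes hour 14), calibration can start at hour 14 and finishes at hour 16.
For model export: calibration (finishes hour 16); model training (finishes hour 10). Taking the maximum gives a start of hour 16, and it finishes at 16 + 5 = hour 21.
Deployment cannot start until model export (finishes hour 21); data ingestion (finishes hour 7); train/test split (finishes hour 4, plus 1-hour gap → hour 5). The controlling bound is hour 21, so deployment finishes at 21 + 9 = hour 30.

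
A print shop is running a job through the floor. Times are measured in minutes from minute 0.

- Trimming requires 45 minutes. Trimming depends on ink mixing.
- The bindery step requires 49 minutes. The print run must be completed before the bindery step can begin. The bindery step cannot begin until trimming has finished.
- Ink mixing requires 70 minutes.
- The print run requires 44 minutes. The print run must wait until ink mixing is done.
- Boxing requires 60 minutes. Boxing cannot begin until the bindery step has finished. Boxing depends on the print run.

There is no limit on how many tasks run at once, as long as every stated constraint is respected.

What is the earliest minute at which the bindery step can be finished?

Ink mixing can start immediately at minute 0; it finishes at minute 70.
After ink mixing (finishes minute 70), trimming can start at minute 70 and finishes at minute 115.
The print run waits on ink mixing (finishes minute 70), so it starts at minute 70 and finishes at 70 + 44 = minute 114.
The bindery step needs all of the print run (finishes minute 114); trimming (finishes minute 115). That puts its earliest start at minute 115; it finishes at 115 + 49 = minute 164.

164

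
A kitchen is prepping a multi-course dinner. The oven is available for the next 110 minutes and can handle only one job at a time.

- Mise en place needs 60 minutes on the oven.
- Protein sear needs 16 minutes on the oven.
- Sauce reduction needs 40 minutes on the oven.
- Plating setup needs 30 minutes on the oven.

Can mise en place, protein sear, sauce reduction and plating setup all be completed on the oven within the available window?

Running back to back, the jobs need 60 + 16 + 40 + 30 = 146 minutes on the oven.
Since 146 > 110, they cannot all fit.

No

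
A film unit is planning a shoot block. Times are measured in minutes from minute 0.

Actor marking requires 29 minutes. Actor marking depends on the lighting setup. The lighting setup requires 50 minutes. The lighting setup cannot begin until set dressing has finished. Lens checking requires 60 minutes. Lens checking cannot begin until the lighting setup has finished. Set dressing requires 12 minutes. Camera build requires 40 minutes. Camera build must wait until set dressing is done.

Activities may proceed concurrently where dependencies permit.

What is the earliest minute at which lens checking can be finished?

Set dressing can start immediately at minute 0; it finishes at minute 12.
The lighting setup cannot begin until set dressing (finishes minute 12). It runs from minute 12 to 12 + 50 = minute 62.
Lens checking cannot begin until the lighting setup (finishes minute 62). It runs from minute 62 to 62 + 60 = minute 122.

122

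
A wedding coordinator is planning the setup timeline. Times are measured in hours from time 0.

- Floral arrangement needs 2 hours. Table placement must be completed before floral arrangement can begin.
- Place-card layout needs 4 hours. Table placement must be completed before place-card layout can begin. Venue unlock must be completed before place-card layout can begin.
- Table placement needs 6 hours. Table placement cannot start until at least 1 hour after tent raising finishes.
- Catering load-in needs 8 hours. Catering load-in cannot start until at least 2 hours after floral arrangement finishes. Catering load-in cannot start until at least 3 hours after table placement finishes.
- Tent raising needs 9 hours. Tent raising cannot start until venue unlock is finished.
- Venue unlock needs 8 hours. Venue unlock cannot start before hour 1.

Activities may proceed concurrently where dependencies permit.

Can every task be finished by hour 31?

No

Venue unlock waits on its own release at hour 1, so it starts at hour 1 and finishes at 1 + 8 = hour 9.
After venue unlock (finishes hour 9), tent raising can start at hour 9 and finishes at hour 18.
Table placement waits on tent raising (finishes hour 18, plus 1-hour gap → hour 19), so it starts at hour 19 and finishes at 19 + 6 = hour 25.
For place-card layout: table placement (finishes hour 25); venue unlock (finishes hour 9). Taking the maximum gives a start of hour 25, and it finishes at 25 + 4 = hour 29.
Floral arrangement cannot begin until table placement (finishes hour 25). It runs from hour 25 to 25 + 2 = hour 27.
For catering load-in: floral arrangement (finishes hour 27, plus 2-hour gap → hour 29); table placement (finishes hour 25, plus 3-hour gap → hour 28). Taking the maximum gives a start of hour 29, and it finishes at 29 + 8 = hour 37.
The earliest everything can be done is hour 37, which is after the deadline of 31, so it is not possible.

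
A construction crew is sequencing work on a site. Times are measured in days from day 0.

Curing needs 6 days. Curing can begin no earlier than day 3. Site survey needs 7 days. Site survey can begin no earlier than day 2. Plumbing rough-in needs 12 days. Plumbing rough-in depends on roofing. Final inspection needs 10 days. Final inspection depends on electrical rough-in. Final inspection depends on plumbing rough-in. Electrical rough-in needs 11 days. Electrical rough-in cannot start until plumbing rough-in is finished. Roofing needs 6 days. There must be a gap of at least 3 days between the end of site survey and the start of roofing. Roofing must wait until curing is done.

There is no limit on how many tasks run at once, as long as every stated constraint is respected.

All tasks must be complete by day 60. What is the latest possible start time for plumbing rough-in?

27

Final inspection must finish by day 60; it takes 10 days, so it must start by 60 − 10 = day 50.
Electrical rough-in feeds into final inspection (must start by day 50); so electrical rough-in must finish by day 50 and therefore start by day 39.
Plumbing rough-in feeds electrical rough-in (must start by day 39); final inspection (must start by day 50). Taking the minimum, plumbing rough-in must finish by day 39 and start by 39 − 12 = day 27.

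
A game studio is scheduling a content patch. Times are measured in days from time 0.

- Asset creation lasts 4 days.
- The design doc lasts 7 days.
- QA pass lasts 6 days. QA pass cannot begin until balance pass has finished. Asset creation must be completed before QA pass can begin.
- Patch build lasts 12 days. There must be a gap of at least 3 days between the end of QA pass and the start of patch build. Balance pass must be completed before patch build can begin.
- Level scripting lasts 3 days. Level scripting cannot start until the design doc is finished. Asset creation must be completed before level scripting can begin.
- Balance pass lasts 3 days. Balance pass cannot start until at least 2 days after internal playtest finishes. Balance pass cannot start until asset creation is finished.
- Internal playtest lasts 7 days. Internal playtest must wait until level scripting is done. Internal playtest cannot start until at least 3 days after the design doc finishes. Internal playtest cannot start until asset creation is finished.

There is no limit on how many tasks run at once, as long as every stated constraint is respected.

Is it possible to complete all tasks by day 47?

Asset creation can start immediately at day 0; it finishes at day 4.
The design doc can start immediately at day 0; it finishes at day 7.
Level scripting needs all of the design doc (finishes day 7); asset creation (finishes day 4). That puts its earliest start at day 7; it finishes at 7 + 3 = day 10.
Internal playtest needs all of level scripting (finishes day 10); the design doc (finishes day 7, plus 3-day gap → day 10); asset creation (finishes day 4). That puts its earliest start at day 10; it finishes at 10 + 7 = day 17.
Balance pass has to wait for internal playtest (finishes day 17, plus 2-day gap → day 19); asset creation (finishes day 4). The latest of these is day 19, so balance pass runs day 19 to 19 + 3 = day 22.
For QA pass: balance pass (finishes day 22); asset creation (finishes day 4). Taking the maximum gives a start of day 22, and it finishes at 22 + 6 = day 28.
For patch build: QA pass (finishes day 28, plus 3-day gap → day 31); balance pass (finishes day 22). Taking the maximum gives a start of day 31, and it finishes at 31 + 12 = day 43.
Every task is finished by day 43, which is no later than the deadline of 47, so the schedule is feasible.

Yes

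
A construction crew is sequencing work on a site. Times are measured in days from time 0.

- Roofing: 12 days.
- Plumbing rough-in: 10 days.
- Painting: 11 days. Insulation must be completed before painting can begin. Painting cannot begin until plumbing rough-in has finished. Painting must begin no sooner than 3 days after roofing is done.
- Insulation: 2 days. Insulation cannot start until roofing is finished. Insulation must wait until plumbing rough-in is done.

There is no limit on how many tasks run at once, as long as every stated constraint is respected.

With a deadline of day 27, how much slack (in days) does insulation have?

Plumbing rough-in can start immediately at day 0; it finishes at day 10.
Roofing can start immediately at day 0; it finishes at day 12.
Insulation has to wait for roofing (finishes day 12); plumbing rough-in (finishes day 10). The latest of these is day 12, so insulation runs day 12 to 12 + 2 = day 14.

Working backward from the deadline:
To finish by day 27, painting (duration 11) must start no later than day 16.
Insulation has to be done before painting (must start by day 16). That means finishing by day 16, i.e. starting by 16 − 2 = day 14.
So insulation can start as early as day 12 and as late as day 14, giving 14 − 12 = 2 days of slack.

2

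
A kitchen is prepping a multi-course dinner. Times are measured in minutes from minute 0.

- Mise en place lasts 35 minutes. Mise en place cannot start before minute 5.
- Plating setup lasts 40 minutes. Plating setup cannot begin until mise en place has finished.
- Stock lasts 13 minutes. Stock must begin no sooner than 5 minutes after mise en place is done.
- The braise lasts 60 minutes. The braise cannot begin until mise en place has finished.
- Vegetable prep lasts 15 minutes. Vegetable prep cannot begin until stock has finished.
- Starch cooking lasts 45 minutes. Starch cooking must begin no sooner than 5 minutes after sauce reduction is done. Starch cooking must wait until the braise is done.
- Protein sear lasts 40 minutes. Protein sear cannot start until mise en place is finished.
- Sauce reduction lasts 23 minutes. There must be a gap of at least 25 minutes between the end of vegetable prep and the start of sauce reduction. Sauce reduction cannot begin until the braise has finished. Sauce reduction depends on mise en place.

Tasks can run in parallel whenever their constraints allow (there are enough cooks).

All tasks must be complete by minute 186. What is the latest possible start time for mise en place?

18

Nothing follows starch cooking; the deadline of minute 186 is its only limit. It must start by 186 − 45 = minute 141.
Sauce reduction must finish before starch cooking (must start by minute 141, minus 5-minute gap → minute 136). With a 23-minute duration, sauce reduction must start by 136 − 23 = minute 113.
Vegetable prep must finish before sauce reduction (must start by minute 113, minus 25-minute gap → minute 88). With a 15-minute duration, vegetable prep must start by 88 − 15 = minute 73.
Stock has to be done before vegetable prep (must start by minute 73). That means finishing by minute 73, i.e. starting by 73 − 13 = minute 60.
The braise feeds sauce reduction (must start by minute 113); starch cooking (must start by minute 141). Taking the minimum, the braise must finish by minute 113 and start by 113 − 60 = minute 53.
Protein sear has no dependents, so it just needs to finish by minute 186. Starting by 186 − 40 = minute 146 achieves that.
Nothing follows plating setup; the deadline of minute 186 is its only limit. It must start by 186 − 40 = minute 146.
For mise en place: stock (must start by minute 60, minus 5-minute gap → minute 55); the braise (must start by minute 53); protein sear (must start by minute 146); sauce reduction (must start by minute 113); plating setup (must start by minute 146). The most restrictive is minute 53; with a 35-minute duration, mise en place must start by minute 18.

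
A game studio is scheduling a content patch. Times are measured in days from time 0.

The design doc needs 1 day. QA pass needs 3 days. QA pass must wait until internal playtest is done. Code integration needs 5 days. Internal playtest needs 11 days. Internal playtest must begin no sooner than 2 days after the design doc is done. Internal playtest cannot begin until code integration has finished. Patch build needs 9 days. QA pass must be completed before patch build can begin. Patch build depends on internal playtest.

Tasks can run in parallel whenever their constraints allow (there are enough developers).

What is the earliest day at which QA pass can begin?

Code integration has no prerequisites, so it starts at day 0 and finishes at day 5.
Nothing blocks the design doc, so it runs from day 0 to day 1.
Internal playtest needs all of the design doc (finishes day 1, plus 2-day gap → day 3); code integration (finishes day 5). That puts its earliest start at day 5; it finishes at 5 + 11 = day 16.
QA pass waits on internal playtest (finishes day 16), so the earliest it can start is day 16.

16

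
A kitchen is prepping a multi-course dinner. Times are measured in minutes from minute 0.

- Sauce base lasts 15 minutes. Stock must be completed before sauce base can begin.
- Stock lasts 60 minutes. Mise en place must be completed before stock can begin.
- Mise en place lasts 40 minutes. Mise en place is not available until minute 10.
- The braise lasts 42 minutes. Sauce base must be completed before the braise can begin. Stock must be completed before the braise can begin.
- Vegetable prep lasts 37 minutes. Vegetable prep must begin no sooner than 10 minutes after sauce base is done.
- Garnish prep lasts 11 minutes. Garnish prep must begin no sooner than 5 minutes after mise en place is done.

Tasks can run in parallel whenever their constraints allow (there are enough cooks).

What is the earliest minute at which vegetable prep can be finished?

172

Mise en place cannot begin until its own release at minute 10. It runs from minute 10 to 10 + 40 = minute 50.
After mise en place (finishes minute 50), stock can start at minute 50 and finishes at minute 110.
Sauce base cannot begin until stock (finishes minute 110). It runs from minute 110 to 110 + 15 = minute 125.
After sauce base (finishes minute 125, plus 10-minute gap → minute 135), vegetable prep can start at minute 135 and finishes at minute 172.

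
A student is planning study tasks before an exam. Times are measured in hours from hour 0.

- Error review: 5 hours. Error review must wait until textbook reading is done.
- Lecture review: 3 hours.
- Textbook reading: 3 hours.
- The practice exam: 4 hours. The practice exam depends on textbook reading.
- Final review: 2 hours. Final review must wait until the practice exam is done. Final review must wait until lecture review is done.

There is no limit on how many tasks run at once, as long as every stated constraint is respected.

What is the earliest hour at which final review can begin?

7

Nothing blocks lecture review, so it runs from hour 0 to hour 3.
Textbook reading has no prerequisites, so it starts at hour 0 and finishes at hour 3.
The practice exam waits on textbook reading (finishes hour 3), so it starts at hour 3 and finishes at 3 + 4 = hour 7.
Final review waits on the practice exam (finishes hour 7); lecture review (finishes hour 3). The latest of these is hour 7, which is the earliest final review can start.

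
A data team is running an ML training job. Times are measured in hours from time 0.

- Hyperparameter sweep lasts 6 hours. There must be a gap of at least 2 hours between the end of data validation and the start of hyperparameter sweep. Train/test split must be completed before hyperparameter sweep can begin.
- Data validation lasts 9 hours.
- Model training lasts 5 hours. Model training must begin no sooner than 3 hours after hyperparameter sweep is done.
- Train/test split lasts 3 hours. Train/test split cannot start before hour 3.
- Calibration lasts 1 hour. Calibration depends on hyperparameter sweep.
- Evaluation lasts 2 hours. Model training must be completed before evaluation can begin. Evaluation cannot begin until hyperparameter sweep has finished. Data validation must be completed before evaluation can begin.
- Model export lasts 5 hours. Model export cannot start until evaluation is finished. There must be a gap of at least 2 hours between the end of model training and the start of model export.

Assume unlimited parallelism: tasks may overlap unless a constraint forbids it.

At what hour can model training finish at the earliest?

After its own release at hour 3, train/test split can start at hour 3 and finishes at hour 6.
Nothing blocks data validation, so it runs from hour 0 to hour 9.
Hyperparameter sweep cannot start until data validation (finishes hour 9, plus 2-hour gap → hour 11); train/test split (finishes hour 6). The controlling bound is hour 11, so hyperparameter sweep finishes at 11 + 6 = hour 17.
Model training cannot begin until hyperparameter sweep (finishes hour 17, plus 3-hour gap → hour 20). It runs from hour 20 to 20 + 5 = hour 25.

25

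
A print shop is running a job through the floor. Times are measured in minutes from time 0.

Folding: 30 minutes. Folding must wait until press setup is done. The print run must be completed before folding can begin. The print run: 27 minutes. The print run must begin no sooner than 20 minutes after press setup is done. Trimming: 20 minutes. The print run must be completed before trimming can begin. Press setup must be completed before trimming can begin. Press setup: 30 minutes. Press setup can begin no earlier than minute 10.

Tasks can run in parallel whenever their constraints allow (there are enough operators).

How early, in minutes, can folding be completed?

117

Press setup waits on its own release at minute 10, so it starts at minute 10 and finishes at 10 + 30 = minute 40.
The print run cannot begin until press setup (finishes minute 40, plus 20-minute gap → minute 60). It runs from minute 60 to 60 + 27 = minute 87.
Folding needs all of press setup (finishes minute 40); the print run (finishes minute 87). That puts its earliest start at minute 87; it finishes at 87 + 30 = minute 117.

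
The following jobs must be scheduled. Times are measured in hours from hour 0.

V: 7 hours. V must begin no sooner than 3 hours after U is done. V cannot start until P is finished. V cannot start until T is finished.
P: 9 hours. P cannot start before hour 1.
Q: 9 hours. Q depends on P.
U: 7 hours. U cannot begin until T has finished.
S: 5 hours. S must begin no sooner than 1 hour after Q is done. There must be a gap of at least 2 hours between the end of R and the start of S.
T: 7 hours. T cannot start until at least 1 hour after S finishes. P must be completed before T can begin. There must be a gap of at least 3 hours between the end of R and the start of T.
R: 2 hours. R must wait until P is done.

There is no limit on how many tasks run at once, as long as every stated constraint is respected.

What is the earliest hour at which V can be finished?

After its own release at hour 1, P can start at hour 1 and finishes at hour 10.
After P (finishes hour 10), R can start at hour 10 and finishes at hour 12.
After P (finishes hour 10), Q can start at hour 10 and finishes at hour 19.
For S: Q (finishes hour 19, plus 1-hour gap → hour 20); R (finishes hour 12, plus 2-hour gap → hour 14). Taking the maximum gives a start of hour 20, and it finishes at 20 + 5 = hour 25.
T has to wait for S (finishes hour 25, plus 1-hour gap → hour 26); P (finishes hour 10); R (finishes hour 12, plus 3-hour gap → hour 15). The latest of these is hour 26, so T runs hour 26 to 26 + 7 = hour 33.
U waits on T (finishes hour 33), so it starts at hour 33 and finishes at 33 + 7 = hour 40.
For V: U (finishes hour 40, plus 3-hour gap → hour 43); P (finishes hour 10); T (finishes hour 33). Taking the maximum gives a start of hour 43, and it finishes at 43 + 7 = hour 50.

50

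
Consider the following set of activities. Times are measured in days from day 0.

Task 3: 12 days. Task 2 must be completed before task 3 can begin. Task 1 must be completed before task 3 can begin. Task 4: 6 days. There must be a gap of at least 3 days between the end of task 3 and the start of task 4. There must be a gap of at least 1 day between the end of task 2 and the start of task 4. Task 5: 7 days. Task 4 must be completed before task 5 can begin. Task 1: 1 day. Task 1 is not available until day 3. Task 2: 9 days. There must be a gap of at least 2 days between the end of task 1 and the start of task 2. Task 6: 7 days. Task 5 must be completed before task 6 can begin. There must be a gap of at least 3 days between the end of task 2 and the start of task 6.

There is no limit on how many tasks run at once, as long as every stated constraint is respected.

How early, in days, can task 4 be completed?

36

After its own release at day 3, task 1 can start at day 3 and finishes at day 4.
Task 2 waits on task 1 (finishes day 4, plus 2-day gap → day 6), so it starts at day 6 and finishes at 6 + 9 = day 15.
Task 3 cannot start until task 2 (finishes day 15); task 1 (finishes day 4). The controlling bound is day 15, so task 3 finishes at 15 + 12 = day 27.
Task 4 has to wait for task 3 (finishes day 27, plus 3-day gap → day 30); task 2 (finishes day 15, plus 1-day gap → day 16). The latest of these is day 30, so task 4 runs day 30 to 30 + 6 = day 36.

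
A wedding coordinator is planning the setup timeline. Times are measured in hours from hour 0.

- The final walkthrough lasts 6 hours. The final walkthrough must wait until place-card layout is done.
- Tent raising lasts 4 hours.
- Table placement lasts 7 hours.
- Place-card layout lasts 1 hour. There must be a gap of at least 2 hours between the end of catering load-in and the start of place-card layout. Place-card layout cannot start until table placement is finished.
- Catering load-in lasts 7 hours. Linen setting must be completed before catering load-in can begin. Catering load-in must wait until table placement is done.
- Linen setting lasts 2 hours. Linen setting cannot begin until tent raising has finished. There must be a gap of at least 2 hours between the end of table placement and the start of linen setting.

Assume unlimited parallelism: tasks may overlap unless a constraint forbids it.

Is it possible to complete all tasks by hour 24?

No

Table placement has no prerequisites, so it starts at hour 0 and finishes at hour 7.
Tent raising can start immediately at hour 0; it finishes at hour 4.
Linen setting has to wait for tent raising (finishes hour 4); table placement (finishes hour 7, plus 2-hour gap → hour 9). The latest of these is hour 9, so linen setting runs hour 9 to 9 + 2 = hour 11.
Catering load-in has to wait for linen setting (finishes hour 11); table placement (finishes hour 7). The latest of these is hour 11, so catering load-in runs hour 11 to 11 + 7 = hour 18.
Place-card layout has to wait for catering load-in (finishes hour 18, plus 2-hour gap → hour 20); table placement (finishes hour 7). The latest of these is hour 20, so place-card layout runs hour 20 to 20 + 1 = hour 21.
The final walkthrough cannot begin until place-card layout (finishes hour 21). It runs from hour 21 to 21 + 6 = hour 27.
The earliest everything can be done is hour 27, which is after the deadline of 24, so it is not possible.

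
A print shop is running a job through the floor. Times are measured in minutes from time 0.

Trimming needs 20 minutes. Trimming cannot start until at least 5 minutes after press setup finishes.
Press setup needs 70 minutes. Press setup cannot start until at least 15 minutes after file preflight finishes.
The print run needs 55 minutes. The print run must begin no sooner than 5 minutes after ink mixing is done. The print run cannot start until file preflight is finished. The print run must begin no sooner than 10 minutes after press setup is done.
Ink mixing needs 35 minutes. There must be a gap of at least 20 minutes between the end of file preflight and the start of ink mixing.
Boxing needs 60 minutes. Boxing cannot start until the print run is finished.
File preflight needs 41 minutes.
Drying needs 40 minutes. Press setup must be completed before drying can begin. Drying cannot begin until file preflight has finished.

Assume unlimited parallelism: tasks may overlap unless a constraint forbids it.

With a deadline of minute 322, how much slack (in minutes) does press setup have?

71

File preflight has no prerequisites, so it starts at minute 0 and finishes at minute 41.
Press setup cannot begin until file preflight (finishes minute 41, plus 15-minute gap → minute 56). It runs from minute 56 to 56 + 70 = minute 126.

Working backward from the deadline:
Boxing has no dependents, so it just needs to finish by minute 322. Starting by 322 − 60 = minute 262 achieves that.
Since boxing (must start by minute 262) depends on it, the print run must finish by minute 262. Backing off its 55-minute duration gives a latest start of minute 207.
To finish by minute 322, drying (duration 40) must start no later than minute 282.
Trimming has no dependents, so it just needs to finish by minute 322. Starting by 322 − 20 = minute 302 achieves that.
For press setup: the print run (must start by minute 207, minus 10-minute gap → minute 197); drying (must start by minute 282); trimming (must start by minute 302, minus 5-minute gap → minute 297). The most restrictive is minute 197; with a 70-minute duration, press setup must start by minute 127.
So press setup can start as early as minute 56 and as late as minute 127, giving 127 − 56 = 71 minutes of slack.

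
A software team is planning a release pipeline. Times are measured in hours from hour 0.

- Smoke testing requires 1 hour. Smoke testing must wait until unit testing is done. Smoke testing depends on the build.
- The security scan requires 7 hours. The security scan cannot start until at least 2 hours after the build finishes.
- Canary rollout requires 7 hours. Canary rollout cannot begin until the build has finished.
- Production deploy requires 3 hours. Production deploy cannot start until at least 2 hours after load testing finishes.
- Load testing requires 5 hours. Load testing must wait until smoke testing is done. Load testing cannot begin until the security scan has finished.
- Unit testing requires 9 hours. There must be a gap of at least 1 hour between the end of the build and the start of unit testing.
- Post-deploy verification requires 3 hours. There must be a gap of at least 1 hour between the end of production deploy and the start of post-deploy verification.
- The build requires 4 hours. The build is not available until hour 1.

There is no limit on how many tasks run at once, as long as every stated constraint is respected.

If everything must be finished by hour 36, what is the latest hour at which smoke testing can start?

Nothing follows post-deploy verification; the deadline of hour 36 is its only limit. It must start by 36 − 3 = hour 33.
Production deploy has to be done before post-deploy verification (must start by hour 33, minus 1-hour gap → hour 32). That means finishing by hour 32, i.e. starting by 32 − 3 = hour 29.
Since production deploy (must start by hour 29, minus 2-hour gap → hour 27) depends on it, load testing must finish by hour 27. Backing off its 5-hour duration gives a latest start of hour 22.
Smoke testing feeds into load testing (must start by hour 22); so smoke testing must finish by hour 22 and therefore start by hour 21.

21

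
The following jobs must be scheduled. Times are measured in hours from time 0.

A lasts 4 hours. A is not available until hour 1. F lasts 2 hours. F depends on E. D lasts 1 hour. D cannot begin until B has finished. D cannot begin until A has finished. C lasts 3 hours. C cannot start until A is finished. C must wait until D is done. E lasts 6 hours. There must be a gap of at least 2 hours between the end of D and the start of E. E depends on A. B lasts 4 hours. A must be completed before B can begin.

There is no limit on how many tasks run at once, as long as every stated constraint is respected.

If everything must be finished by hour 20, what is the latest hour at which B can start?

C has no dependents, so it just needs to finish by hour 20. Starting by 20 − 3 = hour 17 achieves that.
To finish by hour 20, F (duration 2) must start no later than hour 18.
E must finish before F (must start by hour 18). With a 6-hour duration, E must start by 18 − 6 = hour 12.
D has several dependents: C (must start by hour 17); E (must start by hour 12, minus 2-hour gap → hour 10). The earliest of those limits is hour 10, so D must start by 10 − 1 = hour 9.
B has to be done before D (must start by hour 9). That means finishing by hour 9, i.e. starting by 9 − 4 = hour 5.

5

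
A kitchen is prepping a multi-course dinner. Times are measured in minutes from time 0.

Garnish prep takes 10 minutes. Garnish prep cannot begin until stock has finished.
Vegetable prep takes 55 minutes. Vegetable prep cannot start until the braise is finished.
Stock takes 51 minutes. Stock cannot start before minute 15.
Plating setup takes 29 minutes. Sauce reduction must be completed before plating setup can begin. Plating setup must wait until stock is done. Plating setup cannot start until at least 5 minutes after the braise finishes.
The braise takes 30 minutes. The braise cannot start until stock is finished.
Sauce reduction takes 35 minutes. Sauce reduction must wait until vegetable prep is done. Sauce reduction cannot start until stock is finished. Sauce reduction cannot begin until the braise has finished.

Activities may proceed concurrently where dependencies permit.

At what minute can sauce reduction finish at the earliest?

After its own release at minute 15, stock can start at minute 15 and finishes at minute 66.
The braise cannot begin until stock (finishes minute 66). It runs from minute 66 to 66 + 30 = minute 96.
Vegetable prep waits on the braise (finishes minute 96), so it starts at minute 96 and finishes at 96 + 55 = minute 151.
Sauce reduction cannot start until vegetable prep (finishes minute 151); stock (finishes minute 66); the braise (finishes minute 96). The controlling bound is minute 151, so sauce reduction finishes at 151 + 35 = minute 186.

186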